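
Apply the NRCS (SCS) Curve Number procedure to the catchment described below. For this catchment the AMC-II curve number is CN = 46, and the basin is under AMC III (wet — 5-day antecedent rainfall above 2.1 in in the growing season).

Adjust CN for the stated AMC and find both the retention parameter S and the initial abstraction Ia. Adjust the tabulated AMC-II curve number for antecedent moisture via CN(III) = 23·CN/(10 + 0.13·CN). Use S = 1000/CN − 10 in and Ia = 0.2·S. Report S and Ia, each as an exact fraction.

S = 2700/529 in ≈ 5.104 in; Ia = 540/529 in ≈ 1.021 in

CN(III) from CN(II)=46: (23·46)/(10 + 0.13·46) = 52900/799 ≈ 66.208
Retention S: 1000/CN − 10 with CN=66.208 → S = 2700/529 ≈ 5.104 in
Ia = 0.2S: 0.2·5.104 = 1.021 in (exactly 540/529)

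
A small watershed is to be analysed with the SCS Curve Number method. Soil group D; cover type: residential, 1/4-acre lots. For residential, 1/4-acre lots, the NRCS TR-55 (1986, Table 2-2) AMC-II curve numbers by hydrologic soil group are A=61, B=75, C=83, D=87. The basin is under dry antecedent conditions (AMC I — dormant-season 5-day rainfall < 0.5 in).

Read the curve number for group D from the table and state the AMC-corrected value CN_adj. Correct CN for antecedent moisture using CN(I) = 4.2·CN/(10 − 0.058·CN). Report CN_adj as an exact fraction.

NRCS table: residential, 1/4-acre lots, soil group D → CN(II) = 87
CN(I) from CN(II)=87: (4.2·87)/(10 − 0.058·87) = 182700/2477 ≈ 73.759

CN_adj = 182700/2477 ≈ 73.759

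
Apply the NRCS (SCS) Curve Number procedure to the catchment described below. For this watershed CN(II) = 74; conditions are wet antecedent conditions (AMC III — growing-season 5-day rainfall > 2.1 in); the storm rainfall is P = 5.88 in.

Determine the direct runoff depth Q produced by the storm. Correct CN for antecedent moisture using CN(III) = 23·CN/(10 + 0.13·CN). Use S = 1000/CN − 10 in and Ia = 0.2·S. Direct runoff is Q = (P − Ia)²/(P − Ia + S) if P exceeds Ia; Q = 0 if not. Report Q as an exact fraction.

CN(III) from CN(II)=74: (23·74)/(10 + 0.13·74) = 85100/981 ≈ 86.748
Retention S: 1000/CN − 10 with CN=86.748 → S = 1300/851 ≈ 1.528 in
Ia = 0.2S: 0.2·1.528 = 0.306 in (exactly 260/851)
Excess rainfall: 5.880 − 0.306 = 5.574 in; P > Ia so Q > 0
Runoff Q = (P−Ia)²/(P−Ia+S) = (5.574)²/(5.574+1.528) = 14065248409/3214588675 ≈ 4.375 in

Q = 14065248409/3214588675 in ≈ 4.375 in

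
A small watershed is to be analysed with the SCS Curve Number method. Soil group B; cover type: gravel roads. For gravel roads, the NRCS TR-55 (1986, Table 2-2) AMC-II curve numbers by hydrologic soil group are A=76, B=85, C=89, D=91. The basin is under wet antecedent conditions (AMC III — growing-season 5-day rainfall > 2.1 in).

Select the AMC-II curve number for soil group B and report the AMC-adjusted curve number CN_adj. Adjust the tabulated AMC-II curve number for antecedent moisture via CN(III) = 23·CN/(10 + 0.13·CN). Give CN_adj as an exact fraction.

CN_adj = 39100/421 ≈ 92.874

NRCS table: gravel roads, soil group B → CN(II) = 85
Adjust CN=85 to AMC III: 23·85/(10 + 0.13·85) → 1955 ÷ (421/20) = 39100/421 ≈ 92.874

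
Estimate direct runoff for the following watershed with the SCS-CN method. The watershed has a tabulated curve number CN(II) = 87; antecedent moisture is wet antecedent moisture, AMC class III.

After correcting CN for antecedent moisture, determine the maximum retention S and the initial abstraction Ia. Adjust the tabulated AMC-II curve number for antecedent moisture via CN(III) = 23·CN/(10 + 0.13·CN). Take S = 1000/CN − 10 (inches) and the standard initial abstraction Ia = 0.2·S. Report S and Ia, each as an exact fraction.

Adjust CN=87 to AMC III: 23·87/(10 + 0.13·87) → 2001 ÷ (2131/100) = 200100/2131 ≈ 93.900
S = 1000/(200100/2131) − 10 = 1300/2001 in ≈ 0.650 in
Ia = 0.2S: 0.2·0.650 = 0.130 in (exactly 260/2001)

S = 1300/2001 in ≈ 0.650 in; Ia = 260/2001 in ≈ 0.130 in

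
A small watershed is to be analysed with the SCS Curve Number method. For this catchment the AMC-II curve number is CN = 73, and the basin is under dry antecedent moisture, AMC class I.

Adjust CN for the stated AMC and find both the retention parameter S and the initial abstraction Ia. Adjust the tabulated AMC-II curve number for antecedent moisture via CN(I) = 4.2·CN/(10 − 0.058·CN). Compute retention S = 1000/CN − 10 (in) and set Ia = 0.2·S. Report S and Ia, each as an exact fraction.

CN(I) from CN(II)=73: (4.2·73)/(10 − 0.058·73) = 51100/961 ≈ 53.174
Max retention: S = 1000/(51100/961) − 10 = 4500/511 in (≈ 8.806 in)
Ia = 0.2S: 0.2·8.806 = 1.761 in (exactly 900/511)

S = 4500/511 in ≈ 8.806 in; Ia = 900/511 in ≈ 1.761 in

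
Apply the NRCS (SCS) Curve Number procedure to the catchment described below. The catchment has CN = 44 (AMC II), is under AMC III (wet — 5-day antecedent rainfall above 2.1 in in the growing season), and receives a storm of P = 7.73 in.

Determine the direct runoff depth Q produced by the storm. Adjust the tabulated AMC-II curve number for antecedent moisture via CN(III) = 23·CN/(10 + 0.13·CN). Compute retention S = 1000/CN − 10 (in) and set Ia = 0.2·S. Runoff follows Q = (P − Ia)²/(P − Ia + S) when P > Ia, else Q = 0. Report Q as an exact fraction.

Q = 28079369761/7781495700 in ≈ 3.608 in

Adjust CN=44 to AMC III: 23·44/(10 + 0.13·44) → 1012 ÷ (393/25) = 25300/393 ≈ 64.377
Max retention: S = 1000/(25300/393) − 10 = 1400/253 in (≈ 5.534 in)
Ia = 0.2S: 0.2·5.534 = 1.107 in (exactly 280/253)
P − Ia = 7.730 − 1.107 = 167569/25300 ≈ 6.623 in (> 0, runoff occurs)
Q = (167569/25300)²/((167569/25300) + 1400/253) = (28079369761/640090000)/(307569/25300) = 28079369761/7781495700 in ≈ 3.608 in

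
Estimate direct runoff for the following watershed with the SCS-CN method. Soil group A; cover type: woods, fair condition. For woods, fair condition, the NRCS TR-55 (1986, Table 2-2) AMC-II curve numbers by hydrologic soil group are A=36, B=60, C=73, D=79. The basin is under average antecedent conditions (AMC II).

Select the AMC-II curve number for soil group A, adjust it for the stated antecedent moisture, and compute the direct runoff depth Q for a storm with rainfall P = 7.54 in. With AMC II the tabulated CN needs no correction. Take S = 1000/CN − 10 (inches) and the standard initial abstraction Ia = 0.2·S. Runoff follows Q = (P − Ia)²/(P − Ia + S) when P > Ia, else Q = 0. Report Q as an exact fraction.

Q = 3214849/4406850 in ≈ 0.730 in

NRCS table: woods, fair condition, soil group A → CN(II) = 36
CN(II) = 36; AMC II needs no correction.
Max retention: S = 1000/36 − 10 = 160/9 in (≈ 17.778 in)
Initial abstraction Ia = S/5 = (160/9)/5 = 32/9 ≈ 3.556 in
P − Ia = 7.540 − 3.556 = 1793/450 ≈ 3.984 in (> 0, runoff occurs)
Q: (1793/450)² ÷ (9793/450) = 3214849/4406850 in (≈ 0.730 in)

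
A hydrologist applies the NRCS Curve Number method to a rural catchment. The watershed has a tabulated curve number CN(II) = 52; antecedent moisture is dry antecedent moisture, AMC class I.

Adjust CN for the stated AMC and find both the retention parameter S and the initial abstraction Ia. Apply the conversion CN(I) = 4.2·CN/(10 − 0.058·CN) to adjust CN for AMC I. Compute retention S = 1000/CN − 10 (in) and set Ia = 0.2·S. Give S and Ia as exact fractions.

Adjust CN=52 to AMC I: 4.2·52/(10 − 0.058·52) → (1092/5) ÷ (873/125) = 9100/291 ≈ 31.271
Max retention: S = 1000/(9100/291) − 10 = 2000/91 in (≈ 21.978 in)
Initial abstraction Ia = S/5 = (2000/91)/5 = 400/91 ≈ 4.396 in

S = 2000/91 in ≈ 21.978 in; Ia = 400/91 in ≈ 4.396 in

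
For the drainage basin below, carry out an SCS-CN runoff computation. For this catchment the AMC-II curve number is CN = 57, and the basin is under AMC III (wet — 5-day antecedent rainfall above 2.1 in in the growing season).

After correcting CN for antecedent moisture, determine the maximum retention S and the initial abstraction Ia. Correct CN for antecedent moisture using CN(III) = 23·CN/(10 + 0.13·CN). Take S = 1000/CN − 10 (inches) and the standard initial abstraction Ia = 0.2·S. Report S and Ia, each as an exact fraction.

S = 4300/1311 in ≈ 3.280 in; Ia = 860/1311 in ≈ 0.656 in

CN(III) from CN(II)=57: (23·57)/(10 + 0.13·57) = 131100/1741 ≈ 75.302
S = 1000/(131100/1741) − 10 = 4300/1311 in ≈ 3.280 in
Ia = 0.2·(4300/1311) = 860/1311 in ≈ 0.656 in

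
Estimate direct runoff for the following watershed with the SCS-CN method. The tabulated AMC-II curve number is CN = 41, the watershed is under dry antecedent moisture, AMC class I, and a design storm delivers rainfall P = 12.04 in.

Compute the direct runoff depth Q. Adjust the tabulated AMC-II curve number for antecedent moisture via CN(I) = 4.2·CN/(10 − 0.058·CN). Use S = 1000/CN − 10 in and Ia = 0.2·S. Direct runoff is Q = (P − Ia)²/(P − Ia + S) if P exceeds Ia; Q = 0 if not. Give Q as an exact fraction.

Q = 12468178921/18278190525 in ≈ 0.682 in

Adjust CN=41 to AMC I: 4.2·41/(10 − 0.058·41) → (861/5) ÷ (3811/500) = 86100/3811 ≈ 22.592
S = 1000/(86100/3811) − 10 = 29500/861 in ≈ 34.262 in
Ia = 0.2·(29500/861) = 5900/861 in ≈ 6.852 in
P − Ia = 12.040 − 6.852 = 111661/21525 ≈ 5.188 in (> 0, runoff occurs)
Q = (111661/21525)²/((111661/21525) + 29500/861) = (12468178921/463325625)/(849161/21525) = 12468178921/18278190525 in ≈ 0.682 in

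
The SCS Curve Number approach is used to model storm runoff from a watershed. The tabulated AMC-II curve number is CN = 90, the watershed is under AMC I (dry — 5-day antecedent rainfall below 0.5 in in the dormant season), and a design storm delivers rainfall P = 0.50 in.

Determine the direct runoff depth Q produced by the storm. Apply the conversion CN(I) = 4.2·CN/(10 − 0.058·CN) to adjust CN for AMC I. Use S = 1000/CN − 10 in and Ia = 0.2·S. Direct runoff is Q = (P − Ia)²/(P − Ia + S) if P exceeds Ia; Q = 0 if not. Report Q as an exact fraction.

CN(I) from CN(II)=90: (4.2·90)/(10 − 0.058·90) = 18900/239 ≈ 79.079
Max retention: S = 1000/(18900/239) − 10 = 500/189 in (≈ 2.646 in)
Ia = 0.2S: 0.2·2.646 = 0.529 in (exactly 100/189)
P = 0.500 ≤ Ia = 0.529 in: entire storm abstracted, Q = 0.

Q = 0 in ≈ 0.000 in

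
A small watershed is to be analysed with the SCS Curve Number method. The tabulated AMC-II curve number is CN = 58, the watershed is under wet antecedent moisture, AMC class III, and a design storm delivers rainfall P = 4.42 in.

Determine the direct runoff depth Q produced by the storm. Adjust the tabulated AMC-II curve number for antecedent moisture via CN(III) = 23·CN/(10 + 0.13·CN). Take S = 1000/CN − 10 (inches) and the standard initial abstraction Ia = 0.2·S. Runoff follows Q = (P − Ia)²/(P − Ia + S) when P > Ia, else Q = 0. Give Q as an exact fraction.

Adjust CN=58 to AMC III: 23·58/(10 + 0.13·58) → 1334 ÷ (877/50) = 66700/877 ≈ 76.055
Max retention: S = 1000/(66700/877) − 10 = 2100/667 in (≈ 3.148 in)
Ia = 0.2·(2100/667) = 420/667 in ≈ 0.630 in
Excess rainfall: 4.420 − 0.630 = 3.790 in; P > Ia so Q > 0
Q = (126407/33350)²/((126407/33350) + 2100/667) = (15978729649/1112222500)/(231407/33350) = 15978729649/7717423450 in ≈ 2.070 in

Q = 15978729649/7717423450 in ≈ 2.070 in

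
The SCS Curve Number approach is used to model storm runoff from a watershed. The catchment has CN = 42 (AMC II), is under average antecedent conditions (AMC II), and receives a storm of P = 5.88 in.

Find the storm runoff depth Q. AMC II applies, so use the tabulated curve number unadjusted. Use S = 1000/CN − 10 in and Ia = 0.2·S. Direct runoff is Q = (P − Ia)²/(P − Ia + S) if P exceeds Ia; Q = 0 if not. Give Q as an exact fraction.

Q = 2679769/4665675 in ≈ 0.574 in

AMC II — tabulated CN = 42 applies directly.
Retention S: 1000/CN − 10 with CN=42.000 → S = 290/21 ≈ 13.810 in
Ia = 0.2·(290/21) = 58/21 in ≈ 2.762 in
Excess rainfall: 5.880 − 2.762 = 3.118 in; P > Ia so Q > 0
Runoff Q = (P−Ia)²/(P−Ia+S) = (3.118)²/(3.118+13.810) = 2679769/4665675 ≈ 0.574 in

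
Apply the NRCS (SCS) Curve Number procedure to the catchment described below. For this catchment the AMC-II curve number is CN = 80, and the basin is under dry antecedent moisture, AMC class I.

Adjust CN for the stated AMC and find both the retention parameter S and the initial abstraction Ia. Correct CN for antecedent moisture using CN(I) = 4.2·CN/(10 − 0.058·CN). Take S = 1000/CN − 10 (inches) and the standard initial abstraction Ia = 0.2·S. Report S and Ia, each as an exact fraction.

S = 125/21 in ≈ 5.952 in; Ia = 25/21 in ≈ 1.190 in

CN(I) from CN(II)=80: (4.2·80)/(10 − 0.058·80) = 4200/67 ≈ 62.687
Max retention: S = 1000/(4200/67) − 10 = 125/21 in (≈ 5.952 in)
Ia = 0.2S: 0.2·5.952 = 1.190 in (exactly 25/21)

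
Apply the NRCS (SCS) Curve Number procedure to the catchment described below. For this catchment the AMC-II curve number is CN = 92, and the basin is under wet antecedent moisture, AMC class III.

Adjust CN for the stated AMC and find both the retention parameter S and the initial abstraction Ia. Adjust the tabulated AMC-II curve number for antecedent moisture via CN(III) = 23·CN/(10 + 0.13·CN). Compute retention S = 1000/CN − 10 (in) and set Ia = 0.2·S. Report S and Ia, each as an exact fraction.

Wet (AMC III): CN(III) = 23·92/(10 + 0.13·92) = 2116/(549/25) = 52900/549 ≈ 96.357
Max retention: S = 1000/(52900/549) − 10 = 200/529 in (≈ 0.378 in)
Ia = 0.2·(200/529) = 40/529 in ≈ 0.076 in

S = 200/529 in ≈ 0.378 in; Ia = 40/529 in ≈ 0.076 in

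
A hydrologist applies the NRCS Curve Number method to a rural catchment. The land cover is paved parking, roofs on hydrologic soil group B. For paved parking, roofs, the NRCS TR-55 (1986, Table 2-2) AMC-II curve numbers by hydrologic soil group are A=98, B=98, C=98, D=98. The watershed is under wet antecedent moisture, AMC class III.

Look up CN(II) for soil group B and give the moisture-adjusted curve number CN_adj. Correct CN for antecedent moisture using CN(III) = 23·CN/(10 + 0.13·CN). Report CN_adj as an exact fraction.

CN_adj = 112700/1137 ≈ 99.120

NRCS table: paved parking, roofs, soil group B → CN(II) = 98
Adjust CN=98 to AMC III: 23·98/(10 + 0.13·98) → 2254 ÷ (1137/50) = 112700/1137 ≈ 99.120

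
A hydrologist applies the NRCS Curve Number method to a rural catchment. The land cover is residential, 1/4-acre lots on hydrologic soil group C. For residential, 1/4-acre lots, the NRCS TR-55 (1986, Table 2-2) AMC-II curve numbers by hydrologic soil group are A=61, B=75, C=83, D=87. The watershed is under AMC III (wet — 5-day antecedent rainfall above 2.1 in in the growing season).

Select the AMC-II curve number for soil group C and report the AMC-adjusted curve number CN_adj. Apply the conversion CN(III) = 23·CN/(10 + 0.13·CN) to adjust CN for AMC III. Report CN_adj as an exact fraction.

CN_adj = 190900/2079 ≈ 91.823

NRCS table: residential, 1/4-acre lots, soil group C → CN(II) = 83
Adjust CN=83 to AMC III: 23·83/(10 + 0.13·83) → 1909 ÷ (2079/100) = 190900/2079 ≈ 91.823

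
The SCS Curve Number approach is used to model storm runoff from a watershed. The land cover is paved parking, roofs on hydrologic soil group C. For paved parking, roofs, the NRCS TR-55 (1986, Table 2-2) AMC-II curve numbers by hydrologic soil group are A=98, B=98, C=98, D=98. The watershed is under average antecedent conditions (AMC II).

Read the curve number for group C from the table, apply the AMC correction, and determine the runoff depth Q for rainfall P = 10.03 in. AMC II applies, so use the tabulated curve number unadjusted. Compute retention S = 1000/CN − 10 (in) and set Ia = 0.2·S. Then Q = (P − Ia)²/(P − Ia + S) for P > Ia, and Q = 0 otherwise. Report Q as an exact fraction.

NRCS table: paved parking, roofs, soil group C → CN(II) = 98
AMC II — tabulated CN = 98 applies directly.
Retention S: 1000/CN − 10 with CN=98.000 → S = 10/49 ≈ 0.204 in
Ia = 0.2S: 0.2·0.204 = 0.041 in (exactly 2/49)
P − Ia = 10.030 − 0.041 = 48947/4900 ≈ 9.989 in (> 0, runoff occurs)
Q: (48947/4900)² ÷ (49947/4900) = 2395808809/244740300 in (≈ 9.789 in)

Q = 2395808809/244740300 in ≈ 9.789 in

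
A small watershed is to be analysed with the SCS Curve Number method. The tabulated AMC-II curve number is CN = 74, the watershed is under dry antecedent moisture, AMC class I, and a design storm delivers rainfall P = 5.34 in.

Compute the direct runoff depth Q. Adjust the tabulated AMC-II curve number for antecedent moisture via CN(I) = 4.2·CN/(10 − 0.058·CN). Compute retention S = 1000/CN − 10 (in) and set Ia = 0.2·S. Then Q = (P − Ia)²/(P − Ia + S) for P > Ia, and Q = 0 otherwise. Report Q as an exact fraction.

CN(I) from CN(II)=74: (4.2·74)/(10 − 0.058·74) = 77700/1427 ≈ 54.450
Retention S: 1000/CN − 10 with CN=54.450 → S = 6500/777 ≈ 8.366 in
Initial abstraction Ia = S/5 = (6500/777)/5 = 1300/777 ≈ 1.673 in
Since P=5.340 > Ia=1.673: effective rainfall P−Ia = 142459/38850 in
Q = (142459/38850)²/((142459/38850) + 6500/777) = (20294566681/1509322500)/(467459/38850) = 20294566681/18160782150 in ≈ 1.117 in

Q = 20294566681/18160782150 in ≈ 1.117 in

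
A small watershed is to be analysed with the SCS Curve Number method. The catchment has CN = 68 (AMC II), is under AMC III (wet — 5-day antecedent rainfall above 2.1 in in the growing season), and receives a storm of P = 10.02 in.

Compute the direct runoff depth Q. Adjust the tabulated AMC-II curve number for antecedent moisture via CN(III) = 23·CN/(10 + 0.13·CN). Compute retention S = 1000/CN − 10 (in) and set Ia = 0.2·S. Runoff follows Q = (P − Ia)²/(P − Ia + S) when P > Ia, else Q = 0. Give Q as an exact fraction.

Q = 35303027881/4455269050 in ≈ 7.924 in

CN(III) from CN(II)=68: (23·68)/(10 + 0.13·68) = 39100/471 ≈ 83.015
S = 1000/(39100/471) − 10 = 800/391 in ≈ 2.046 in
Initial abstraction Ia = S/5 = (800/391)/5 = 160/391 ≈ 0.409 in
Since P=10.020 > Ia=0.409: effective rainfall P−Ia = 187891/19550 in
Q: (187891/19550)² ÷ (227891/19550) = 35303027881/4455269050 in (≈ 7.924 in)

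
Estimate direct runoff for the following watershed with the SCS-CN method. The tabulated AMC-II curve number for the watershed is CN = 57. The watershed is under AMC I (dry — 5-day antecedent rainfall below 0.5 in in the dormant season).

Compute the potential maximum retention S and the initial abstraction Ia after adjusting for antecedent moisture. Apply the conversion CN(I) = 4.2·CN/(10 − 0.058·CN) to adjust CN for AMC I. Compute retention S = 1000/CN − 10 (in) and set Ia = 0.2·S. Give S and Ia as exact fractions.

S = 21500/1197 in ≈ 17.962 in; Ia = 4300/1197 in ≈ 3.592 in

Adjust CN=57 to AMC I: 4.2·57/(10 − 0.058·57) → (1197/5) ÷ (3347/500) = 119700/3347 ≈ 35.763
Retention S: 1000/CN − 10 with CN=35.763 → S = 21500/1197 ≈ 17.962 in
Ia = 0.2·(21500/1197) = 4300/1197 in ≈ 3.592 in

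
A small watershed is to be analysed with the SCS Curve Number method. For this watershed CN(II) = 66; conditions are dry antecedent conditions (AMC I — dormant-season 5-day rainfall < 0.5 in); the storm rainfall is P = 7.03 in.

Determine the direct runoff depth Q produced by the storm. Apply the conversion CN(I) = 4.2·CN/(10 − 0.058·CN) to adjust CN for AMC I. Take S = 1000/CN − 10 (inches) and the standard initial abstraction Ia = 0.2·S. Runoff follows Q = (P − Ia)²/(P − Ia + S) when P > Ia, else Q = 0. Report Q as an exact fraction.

Q = 100602518041/80885504700 in ≈ 1.244 in

Adjust CN=66 to AMC I: 4.2·66/(10 − 0.058·66) → (1386/5) ÷ (1543/250) = 69300/1543 ≈ 44.913
Retention S: 1000/CN − 10 with CN=44.913 → S = 8500/693 ≈ 12.266 in
Initial abstraction Ia = S/5 = (8500/693)/5 = 1700/693 ≈ 2.453 in
Since P=7.030 > Ia=2.453: effective rainfall P−Ia = 317179/69300 in
Q: (317179/69300)² ÷ (1167179/69300) = 100602518041/80885504700 in (≈ 1.244 in)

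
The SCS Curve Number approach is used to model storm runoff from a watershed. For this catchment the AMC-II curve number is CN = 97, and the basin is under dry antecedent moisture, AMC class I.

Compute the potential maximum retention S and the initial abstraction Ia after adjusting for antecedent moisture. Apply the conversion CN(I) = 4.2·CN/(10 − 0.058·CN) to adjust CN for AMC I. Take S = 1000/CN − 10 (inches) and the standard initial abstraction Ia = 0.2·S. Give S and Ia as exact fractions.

S = 500/679 in ≈ 0.736 in; Ia = 100/679 in ≈ 0.147 in

Dry (AMC I): CN(I) = 4.2·97/(10 − 0.058·97) = (2037/5)/(2187/500) = 67900/729 ≈ 93.141
Max retention: S = 1000/(67900/729) − 10 = 500/679 in (≈ 0.736 in)
Ia = 0.2·(500/679) = 100/679 in ≈ 0.147 in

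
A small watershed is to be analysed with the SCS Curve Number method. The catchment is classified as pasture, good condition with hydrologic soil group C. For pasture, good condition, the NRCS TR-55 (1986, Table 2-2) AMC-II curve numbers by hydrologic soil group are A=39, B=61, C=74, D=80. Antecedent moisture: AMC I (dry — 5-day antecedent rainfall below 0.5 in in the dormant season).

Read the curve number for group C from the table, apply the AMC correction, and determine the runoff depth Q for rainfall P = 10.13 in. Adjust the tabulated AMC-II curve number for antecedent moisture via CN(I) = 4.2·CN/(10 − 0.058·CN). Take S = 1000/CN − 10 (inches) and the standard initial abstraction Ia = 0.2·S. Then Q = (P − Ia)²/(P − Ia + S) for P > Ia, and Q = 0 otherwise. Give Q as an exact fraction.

Q = 431781724201/101561747700 in ≈ 4.251 in

NRCS table: pasture, good condition, soil group C → CN(II) = 74
CN(I) from CN(II)=74: (4.2·74)/(10 − 0.058·74) = 77700/1427 ≈ 54.450
Retention S: 1000/CN − 10 with CN=54.450 → S = 6500/777 ≈ 8.366 in
Ia = 0.2·(6500/777) = 1300/777 in ≈ 1.673 in
P − Ia = 10.130 − 1.673 = 657101/77700 ≈ 8.457 in (> 0, runoff occurs)
Q = (657101/77700)²/((657101/77700) + 6500/777) = (431781724201/6037290000)/(1307101/77700) = 431781724201/101561747700 in ≈ 4.251 in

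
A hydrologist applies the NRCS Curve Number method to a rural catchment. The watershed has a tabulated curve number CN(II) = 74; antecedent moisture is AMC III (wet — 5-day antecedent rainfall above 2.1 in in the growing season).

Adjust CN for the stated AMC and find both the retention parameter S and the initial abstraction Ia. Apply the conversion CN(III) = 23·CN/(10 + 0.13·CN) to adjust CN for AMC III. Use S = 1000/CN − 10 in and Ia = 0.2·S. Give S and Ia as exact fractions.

S = 1300/851 in ≈ 1.528 in; Ia = 260/851 in ≈ 0.306 in

CN(III) from CN(II)=74: (23·74)/(10 + 0.13·74) = 85100/981 ≈ 86.748
Max retention: S = 1000/(85100/981) − 10 = 1300/851 in (≈ 1.528 in)
Ia = 0.2·(1300/851) = 260/851 in ≈ 0.306 in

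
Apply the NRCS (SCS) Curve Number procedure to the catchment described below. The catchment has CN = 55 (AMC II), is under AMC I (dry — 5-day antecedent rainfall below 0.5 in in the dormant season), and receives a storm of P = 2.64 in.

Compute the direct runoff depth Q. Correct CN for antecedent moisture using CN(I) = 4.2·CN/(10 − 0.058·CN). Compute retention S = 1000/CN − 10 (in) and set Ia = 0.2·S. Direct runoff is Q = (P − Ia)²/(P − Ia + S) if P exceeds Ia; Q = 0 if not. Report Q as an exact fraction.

Q = 0 in ≈ 0.000 in

Dry (AMC I): CN(I) = 4.2·55/(10 − 0.058·55) = 231/(681/100) = 7700/227 ≈ 33.921
S = 1000/(7700/227) − 10 = 1500/77 in ≈ 19.481 in
Ia = 0.2S: 0.2·19.481 = 3.896 in (exactly 300/77)
P = 2.640 ≤ Ia = 3.896 in: entire storm abstracted, Q = 0.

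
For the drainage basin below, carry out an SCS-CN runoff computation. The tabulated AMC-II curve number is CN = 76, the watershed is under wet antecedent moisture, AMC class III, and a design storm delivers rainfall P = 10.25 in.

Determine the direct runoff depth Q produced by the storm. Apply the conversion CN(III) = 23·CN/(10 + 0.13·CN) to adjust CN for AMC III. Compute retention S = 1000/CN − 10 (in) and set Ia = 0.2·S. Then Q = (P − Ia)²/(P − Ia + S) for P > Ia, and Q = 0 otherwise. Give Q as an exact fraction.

Q = 304048969/34675076 in ≈ 8.769 in

CN(III) from CN(II)=76: (23·76)/(10 + 0.13·76) = 43700/497 ≈ 87.928
S = 1000/(43700/497) − 10 = 600/437 in ≈ 1.373 in
Initial abstraction Ia = S/5 = (600/437)/5 = 120/437 ≈ 0.275 in
Since P=10.250 > Ia=0.275: effective rainfall P−Ia = 17437/1748 in
Q = (17437/1748)²/((17437/1748) + 600/437) = (304048969/3055504)/(19837/1748) = 304048969/34675076 in ≈ 8.769 in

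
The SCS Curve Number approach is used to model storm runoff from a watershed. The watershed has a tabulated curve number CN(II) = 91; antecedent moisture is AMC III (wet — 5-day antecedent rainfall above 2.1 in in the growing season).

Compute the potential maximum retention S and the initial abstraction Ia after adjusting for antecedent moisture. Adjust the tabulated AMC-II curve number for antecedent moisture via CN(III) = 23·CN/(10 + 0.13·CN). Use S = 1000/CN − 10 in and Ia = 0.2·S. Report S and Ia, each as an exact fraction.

S = 900/2093 in ≈ 0.430 in; Ia = 180/2093 in ≈ 0.086 in

Wet (AMC III): CN(III) = 23·91/(10 + 0.13·91) = 2093/(2183/100) = 209300/2183 ≈ 95.877
S = 1000/(209300/2183) − 10 = 900/2093 in ≈ 0.430 in
Ia = 0.2·(900/2093) = 180/2093 in ≈ 0.086 in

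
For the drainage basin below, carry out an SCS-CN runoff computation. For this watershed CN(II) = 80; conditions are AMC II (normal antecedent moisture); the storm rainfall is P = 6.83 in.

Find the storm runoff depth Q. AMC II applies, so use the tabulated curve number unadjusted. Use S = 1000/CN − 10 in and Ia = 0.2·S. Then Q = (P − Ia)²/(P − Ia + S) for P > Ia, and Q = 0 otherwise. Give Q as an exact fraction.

Q = 400689/88300 in ≈ 4.538 in

CN(II) = 80; AMC II needs no correction.
Retention S: 1000/CN − 10 with CN=80.000 → S = 5/2 ≈ 2.500 in
Ia = 0.2·(5/2) = 1/2 in ≈ 0.500 in
Since P=6.830 > Ia=0.500: effective rainfall P−Ia = 633/100 in
Q: (633/100)² ÷ (883/100) = 400689/88300 in (≈ 4.538 in)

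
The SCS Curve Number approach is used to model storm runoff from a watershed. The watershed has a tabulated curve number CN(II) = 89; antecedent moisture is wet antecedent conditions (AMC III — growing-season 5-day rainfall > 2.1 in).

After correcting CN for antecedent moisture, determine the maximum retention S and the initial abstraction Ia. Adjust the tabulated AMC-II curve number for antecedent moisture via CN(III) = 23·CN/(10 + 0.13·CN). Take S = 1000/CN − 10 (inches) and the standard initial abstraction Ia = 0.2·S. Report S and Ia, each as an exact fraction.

Wet (AMC III): CN(III) = 23·89/(10 + 0.13·89) = 2047/(2157/100) = 204700/2157 ≈ 94.900
S = 1000/(204700/2157) − 10 = 1100/2047 in ≈ 0.537 in
Ia = 0.2·(1100/2047) = 220/2047 in ≈ 0.107 in

S = 1100/2047 in ≈ 0.537 in; Ia = 220/2047 in ≈ 0.107 in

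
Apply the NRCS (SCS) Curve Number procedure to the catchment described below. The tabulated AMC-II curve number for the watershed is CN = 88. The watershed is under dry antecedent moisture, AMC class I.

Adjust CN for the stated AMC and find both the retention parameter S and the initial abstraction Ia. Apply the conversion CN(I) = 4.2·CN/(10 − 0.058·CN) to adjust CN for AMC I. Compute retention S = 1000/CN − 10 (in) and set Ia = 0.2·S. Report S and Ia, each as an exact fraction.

CN(I) from CN(II)=88: (4.2·88)/(10 − 0.058·88) = 3850/51 ≈ 75.490
Max retention: S = 1000/(3850/51) − 10 = 250/77 in (≈ 3.247 in)
Initial abstraction Ia = S/5 = (250/77)/5 = 50/77 ≈ 0.649 in

S = 250/77 in ≈ 3.247 in; Ia = 50/77 in ≈ 0.649 in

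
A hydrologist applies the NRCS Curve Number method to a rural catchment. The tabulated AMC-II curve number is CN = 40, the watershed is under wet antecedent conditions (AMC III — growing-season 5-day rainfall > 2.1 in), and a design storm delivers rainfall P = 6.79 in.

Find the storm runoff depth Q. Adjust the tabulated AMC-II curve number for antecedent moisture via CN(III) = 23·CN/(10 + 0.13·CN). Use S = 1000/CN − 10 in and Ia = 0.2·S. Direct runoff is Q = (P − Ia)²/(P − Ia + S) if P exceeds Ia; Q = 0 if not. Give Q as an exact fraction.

Q = 159188689/63519100 in ≈ 2.506 in

Adjust CN=40 to AMC III: 23·40/(10 + 0.13·40) → 920 ÷ (76/5) = 1150/19 ≈ 60.526
S = 1000/(1150/19) − 10 = 150/23 in ≈ 6.522 in
Initial abstraction Ia = S/5 = (150/23)/5 = 30/23 ≈ 1.304 in
Excess rainfall: 6.790 − 1.304 = 5.486 in; P > Ia so Q > 0
Q = (12617/2300)²/((12617/2300) + 150/23) = (159188689/5290000)/(27617/2300) = 159188689/63519100 in ≈ 2.506 in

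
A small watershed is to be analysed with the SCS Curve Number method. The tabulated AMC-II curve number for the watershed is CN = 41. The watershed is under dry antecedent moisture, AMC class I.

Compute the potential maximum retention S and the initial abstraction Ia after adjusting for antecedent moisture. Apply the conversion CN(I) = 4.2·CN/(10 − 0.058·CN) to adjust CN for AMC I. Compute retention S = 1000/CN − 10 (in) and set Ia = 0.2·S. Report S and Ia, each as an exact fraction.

CN(I) from CN(II)=41: (4.2·41)/(10 − 0.058·41) = 86100/3811 ≈ 22.592
S = 1000/(86100/3811) − 10 = 29500/861 in ≈ 34.262 in
Ia = 0.2S: 0.2·34.262 = 6.852 in (exactly 5900/861)

S = 29500/861 in ≈ 34.262 in; Ia = 5900/861 in ≈ 6.852 in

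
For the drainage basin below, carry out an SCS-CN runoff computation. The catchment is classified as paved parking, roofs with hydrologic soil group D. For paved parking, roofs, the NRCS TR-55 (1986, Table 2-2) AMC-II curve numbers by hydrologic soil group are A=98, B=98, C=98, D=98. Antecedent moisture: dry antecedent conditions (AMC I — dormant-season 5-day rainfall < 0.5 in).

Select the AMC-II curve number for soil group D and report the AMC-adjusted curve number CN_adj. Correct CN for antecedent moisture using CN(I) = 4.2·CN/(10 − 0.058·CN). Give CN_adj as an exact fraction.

CN_adj = 102900/1079 ≈ 95.366

NRCS table: paved parking, roofs, soil group D → CN(II) = 98
CN(I) from CN(II)=98: (4.2·98)/(10 − 0.058·98) = 102900/1079 ≈ 95.366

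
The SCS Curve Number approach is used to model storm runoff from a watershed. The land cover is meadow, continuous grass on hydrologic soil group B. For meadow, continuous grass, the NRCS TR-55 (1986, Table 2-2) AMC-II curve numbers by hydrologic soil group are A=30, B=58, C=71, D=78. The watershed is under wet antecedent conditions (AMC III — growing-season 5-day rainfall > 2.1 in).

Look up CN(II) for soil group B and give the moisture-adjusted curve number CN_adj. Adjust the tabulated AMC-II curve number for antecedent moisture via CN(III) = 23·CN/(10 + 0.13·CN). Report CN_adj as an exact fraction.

CN_adj = 66700/877 ≈ 76.055

NRCS table: meadow, continuous grass, soil group B → CN(II) = 58
Wet (AMC III): CN(III) = 23·58/(10 + 0.13·58) = 1334/(877/50) = 66700/877 ≈ 76.055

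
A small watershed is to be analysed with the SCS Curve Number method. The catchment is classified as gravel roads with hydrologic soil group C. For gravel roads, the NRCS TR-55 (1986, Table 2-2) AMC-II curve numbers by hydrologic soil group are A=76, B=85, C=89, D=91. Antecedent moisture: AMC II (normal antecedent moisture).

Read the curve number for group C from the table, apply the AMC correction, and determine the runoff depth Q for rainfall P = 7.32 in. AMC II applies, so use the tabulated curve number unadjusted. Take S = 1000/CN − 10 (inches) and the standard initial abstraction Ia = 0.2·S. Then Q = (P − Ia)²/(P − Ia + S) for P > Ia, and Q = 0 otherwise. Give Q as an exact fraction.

Q = 247653169/41133575 in ≈ 6.021 in

NRCS table: gravel roads, soil group C → CN(II) = 89
CN(II) = 89; AMC II needs no correction.
S = 1000/89 − 10 = 110/89 in ≈ 1.236 in
Ia = 0.2S: 0.2·1.236 = 0.247 in (exactly 22/89)
Excess rainfall: 7.320 − 0.247 = 7.073 in; P > Ia so Q > 0
Runoff Q = (P−Ia)²/(P−Ia+S) = (7.073)²/(7.073+1.236) = 247653169/41133575 ≈ 6.021 in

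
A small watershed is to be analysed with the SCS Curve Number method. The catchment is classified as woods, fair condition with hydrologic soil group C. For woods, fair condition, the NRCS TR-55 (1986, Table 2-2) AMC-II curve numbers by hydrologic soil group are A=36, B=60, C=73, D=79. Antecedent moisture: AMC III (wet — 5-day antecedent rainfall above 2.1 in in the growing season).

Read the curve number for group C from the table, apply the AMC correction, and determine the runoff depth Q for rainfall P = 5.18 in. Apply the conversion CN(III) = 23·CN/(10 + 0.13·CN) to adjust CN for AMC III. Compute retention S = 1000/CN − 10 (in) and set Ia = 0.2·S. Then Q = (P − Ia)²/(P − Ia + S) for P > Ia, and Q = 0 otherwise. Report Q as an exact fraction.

Q = 166350595321/45573180950 in ≈ 3.650 in

NRCS table: woods, fair condition, soil group C → CN(II) = 73
Adjust CN=73 to AMC III: 23·73/(10 + 0.13·73) → 1679 ÷ (1949/100) = 167900/1949 ≈ 86.147
Max retention: S = 1000/(167900/1949) − 10 = 2700/1679 in (≈ 1.608 in)
Initial abstraction Ia = S/5 = (2700/1679)/5 = 540/1679 ≈ 0.322 in
Since P=5.180 > Ia=0.322: effective rainfall P−Ia = 407861/83950 in
Runoff Q = (P−Ia)²/(P−Ia+S) = (4.858)²/(4.858+1.608) = 166350595321/45573180950 ≈ 3.650 in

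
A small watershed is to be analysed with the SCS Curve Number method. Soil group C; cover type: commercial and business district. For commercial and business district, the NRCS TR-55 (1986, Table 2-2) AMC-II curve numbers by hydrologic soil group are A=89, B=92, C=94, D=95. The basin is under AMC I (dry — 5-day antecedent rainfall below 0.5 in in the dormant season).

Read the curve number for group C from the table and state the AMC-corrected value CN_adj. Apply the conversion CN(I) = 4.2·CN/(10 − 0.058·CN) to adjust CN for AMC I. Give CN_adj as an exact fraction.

CN_adj = 32900/379 ≈ 86.807

NRCS table: commercial and business district, soil group C → CN(II) = 94
Dry (AMC I): CN(I) = 4.2·94/(10 − 0.058·94) = (1974/5)/(1137/250) = 32900/379 ≈ 86.807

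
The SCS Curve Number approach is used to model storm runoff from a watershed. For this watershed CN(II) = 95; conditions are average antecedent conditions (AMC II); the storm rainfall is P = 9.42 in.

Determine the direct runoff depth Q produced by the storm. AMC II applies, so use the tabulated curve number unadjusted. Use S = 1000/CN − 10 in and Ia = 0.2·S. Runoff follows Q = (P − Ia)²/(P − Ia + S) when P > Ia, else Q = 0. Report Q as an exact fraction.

Average conditions: CN = 95 (no AMC adjustment).
S = 1000/95 − 10 = 10/19 in ≈ 0.526 in
Ia = 0.2·(10/19) = 2/19 in ≈ 0.105 in
P − Ia = 9.420 − 0.105 = 8849/950 ≈ 9.315 in (> 0, runoff occurs)
Q = (8849/950)²/((8849/950) + 10/19) = (78304801/902500)/(9349/950) = 78304801/8881550 in ≈ 8.817 in

Q = 78304801/8881550 in ≈ 8.817 in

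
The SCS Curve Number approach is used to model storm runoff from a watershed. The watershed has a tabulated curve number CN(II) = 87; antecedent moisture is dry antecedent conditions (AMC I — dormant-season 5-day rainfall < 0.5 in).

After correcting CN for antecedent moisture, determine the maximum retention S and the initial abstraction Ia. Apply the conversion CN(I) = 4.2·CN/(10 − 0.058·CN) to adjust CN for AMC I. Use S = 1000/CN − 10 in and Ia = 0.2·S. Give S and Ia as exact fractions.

Dry (AMC I): CN(I) = 4.2·87/(10 − 0.058·87) = (1827/5)/(2477/500) = 182700/2477 ≈ 73.759
Max retention: S = 1000/(182700/2477) − 10 = 6500/1827 in (≈ 3.558 in)
Ia = 0.2·(6500/1827) = 1300/1827 in ≈ 0.712 in

S = 6500/1827 in ≈ 3.558 in; Ia = 1300/1827 in ≈ 0.712 in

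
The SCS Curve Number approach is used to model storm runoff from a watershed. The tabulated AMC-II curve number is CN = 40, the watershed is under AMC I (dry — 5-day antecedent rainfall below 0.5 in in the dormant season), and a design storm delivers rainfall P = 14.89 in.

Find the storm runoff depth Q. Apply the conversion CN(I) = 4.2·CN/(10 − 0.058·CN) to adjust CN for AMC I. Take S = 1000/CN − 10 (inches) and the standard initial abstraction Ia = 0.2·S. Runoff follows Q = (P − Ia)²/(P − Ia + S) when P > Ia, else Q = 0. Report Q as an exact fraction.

Adjust CN=40 to AMC I: 4.2·40/(10 − 0.058·40) → 168 ÷ (192/25) = 175/8 ≈ 21.875
Retention S: 1000/CN − 10 with CN=21.875 → S = 250/7 ≈ 35.714 in
Initial abstraction Ia = S/5 = (250/7)/5 = 50/7 ≈ 7.143 in
Excess rainfall: 14.890 − 7.143 = 7.747 in; P > Ia so Q > 0
Runoff Q = (P−Ia)²/(P−Ia+S) = (7.747)²/(7.747+35.714) = 29408929/21296100 ≈ 1.381 in

Q = 29408929/21296100 in ≈ 1.381 in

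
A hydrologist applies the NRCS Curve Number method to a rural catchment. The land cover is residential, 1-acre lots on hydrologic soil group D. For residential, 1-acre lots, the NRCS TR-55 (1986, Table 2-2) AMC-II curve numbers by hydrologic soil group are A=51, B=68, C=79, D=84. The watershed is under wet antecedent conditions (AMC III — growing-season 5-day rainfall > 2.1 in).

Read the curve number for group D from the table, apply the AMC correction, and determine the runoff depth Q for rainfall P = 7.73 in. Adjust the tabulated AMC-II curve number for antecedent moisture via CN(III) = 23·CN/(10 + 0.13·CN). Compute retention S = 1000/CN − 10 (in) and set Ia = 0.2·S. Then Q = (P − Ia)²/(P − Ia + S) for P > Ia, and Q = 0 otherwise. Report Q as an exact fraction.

NRCS table: residential, 1-acre lots, soil group D → CN(II) = 84
CN(III) from CN(II)=84: (23·84)/(10 + 0.13·84) = 48300/523 ≈ 92.352
Max retention: S = 1000/(48300/523) − 10 = 400/483 in (≈ 0.828 in)
Ia = 0.2S: 0.2·0.828 = 0.166 in (exactly 80/483)
Excess rainfall: 7.730 − 0.166 = 7.564 in; P > Ia so Q > 0
Q = (365359/48300)²/((365359/48300) + 400/483) = (133487198881/2332890000)/(405359/48300) = 133487198881/19578839700 in ≈ 6.818 in

Q = 133487198881/19578839700 in ≈ 6.818 in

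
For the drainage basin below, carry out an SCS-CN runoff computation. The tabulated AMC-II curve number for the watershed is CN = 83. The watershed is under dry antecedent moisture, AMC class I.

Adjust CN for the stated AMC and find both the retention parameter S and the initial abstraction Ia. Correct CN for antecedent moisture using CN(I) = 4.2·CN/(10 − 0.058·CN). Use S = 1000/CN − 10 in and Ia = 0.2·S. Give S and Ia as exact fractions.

Adjust CN=83 to AMC I: 4.2·83/(10 − 0.058·83) → (1743/5) ÷ (2593/500) = 174300/2593 ≈ 67.219
Retention S: 1000/CN − 10 with CN=67.219 → S = 8500/1743 ≈ 4.877 in
Initial abstraction Ia = S/5 = (8500/1743)/5 = 1700/1743 ≈ 0.975 in

S = 8500/1743 in ≈ 4.877 in; Ia = 1700/1743 in ≈ 0.975 in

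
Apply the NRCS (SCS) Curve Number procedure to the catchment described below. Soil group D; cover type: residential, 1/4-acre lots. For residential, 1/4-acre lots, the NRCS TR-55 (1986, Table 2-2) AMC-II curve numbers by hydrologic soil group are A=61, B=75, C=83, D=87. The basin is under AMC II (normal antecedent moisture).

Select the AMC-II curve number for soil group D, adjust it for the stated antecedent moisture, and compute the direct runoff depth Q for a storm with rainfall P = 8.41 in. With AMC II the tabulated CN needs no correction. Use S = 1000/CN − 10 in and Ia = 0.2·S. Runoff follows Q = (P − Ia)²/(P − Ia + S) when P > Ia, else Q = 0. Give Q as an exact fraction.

Q = 4979701489/727032900 in ≈ 6.849 in

NRCS table: residential, 1/4-acre lots, soil group D → CN(II) = 87
CN(II) = 87; AMC II needs no correction.
S = 1000/87 − 10 = 130/87 in ≈ 1.494 in
Initial abstraction Ia = S/5 = (130/87)/5 = 26/87 ≈ 0.299 in
Excess rainfall: 8.410 − 0.299 = 8.111 in; P > Ia so Q > 0
Q: (70567/8700)² ÷ (83567/8700) = 4979701489/727032900 in (≈ 6.849 in)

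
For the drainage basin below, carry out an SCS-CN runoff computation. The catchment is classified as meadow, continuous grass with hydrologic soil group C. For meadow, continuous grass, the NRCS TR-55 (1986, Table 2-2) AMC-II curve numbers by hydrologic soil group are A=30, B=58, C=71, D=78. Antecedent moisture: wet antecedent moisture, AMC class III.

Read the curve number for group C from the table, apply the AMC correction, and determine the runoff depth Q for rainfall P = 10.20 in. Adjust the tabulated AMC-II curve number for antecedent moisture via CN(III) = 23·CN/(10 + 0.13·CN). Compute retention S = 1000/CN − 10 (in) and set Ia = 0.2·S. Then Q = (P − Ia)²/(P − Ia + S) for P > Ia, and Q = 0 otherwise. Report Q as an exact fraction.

Q = 6461426689/774719695 in ≈ 8.340 in

NRCS table: meadow, continuous grass, soil group C → CN(II) = 71
Wet (AMC III): CN(III) = 23·71/(10 + 0.13·71) = 1633/(1923/100) = 163300/1923 ≈ 84.919
S = 1000/(163300/1923) − 10 = 2900/1633 in ≈ 1.776 in
Ia = 0.2S: 0.2·1.776 = 0.355 in (exactly 580/1633)
Excess rainfall: 10.200 − 0.355 = 9.845 in; P > Ia so Q > 0
Q = (80383/8165)²/((80383/8165) + 2900/1633) = (6461426689/66667225)/(94883/8165) = 6461426689/774719695 in ≈ 8.340 in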